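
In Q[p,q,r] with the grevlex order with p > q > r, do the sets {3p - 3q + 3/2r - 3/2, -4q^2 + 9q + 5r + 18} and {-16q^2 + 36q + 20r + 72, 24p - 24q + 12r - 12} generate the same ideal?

Yes, the ideals are equal.

Since reduced Gröbner bases are canonical representatives of ideals under a given ordering, it suffices to compute and compare them.
Buchberger on the first generating set:
f_1 = 3p - 3q + 3/2r - 3/2, LT = p.
f_2 = -4q^2 + 9q + 5r + 18, LT = q^2.

The S-polynomials (S(f_1,f_2)) all reduce to 0 modulo the current basis, so we have a Gröbner basis.
Inter-reduce: drop elements whose leading term is divisible by another's, tail-reduce, and make monic.
Reduced Gröbner basis: {q^2 - 9/4q - 5/4r - 9/2, p - q + 1/2r - 1/2}.

Buchberger on the second generating set:
h_1 = -16q^2 + 36q + 20r + 72, LT = q^2.
h_2 = 24p - 24q + 12r - 12, LT = p.

The S-polynomials (S(h_1,h_2)) all reduce to 0 modulo the current basis, so we have a Gröbner basis.
Inter-reduce: drop elements whose leading term is divisible by another's, tail-reduce, and make monic.
Reduced Gröbner basis: {q^2 - 9/4q - 5/4r - 9/2, p - q + 1/2r - 1/2}.

These coincide, so the ideals are equal.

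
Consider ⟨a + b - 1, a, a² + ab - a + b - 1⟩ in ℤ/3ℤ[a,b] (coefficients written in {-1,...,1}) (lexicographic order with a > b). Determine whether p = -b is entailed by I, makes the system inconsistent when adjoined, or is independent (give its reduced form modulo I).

Adjoining -b makes the ideal the whole ring: the system is inconsistent.

First compute the reduced Gröbner basis of I by Buchberger's algorithm.
f_1 = a + b - 1, LT = a.
f_2 = a, LT = a.
f_3 = a² + ab - a + b - 1, LT = a².

S(f_1,f_2): lcm = a. S = b - 1.
  leading term b: no divisor's leading term divides it; move b to the remainder.
  leading term 1: no divisor's leading term divides it; move -1 to the remainder.
  remainder b - 1 ≠ 0; add h_4 = b - 1 to the basis.

The other S-polynomials (S(f_1,f_3), S(f_2,f_3), S(f_1,h_4), S(f_2,h_4), S(f_3,h_4)) all reduce to 0 modulo the current basis, so we have a Gröbner basis.
Inter-reduce: drop elements whose leading term is divisible by another's, tail-reduce, and make monic.
Reduced Gröbner basis: {a, b - 1}.
Label its elements g_1 = a, g_2 = b - 1.

Reduce p = -b modulo G:
  leading term b: subtract (-1)·g_2 from -b → -1
  leading term 1: no divisor's leading term divides it; move -1 to the remainder.
  normal form = -1.
The normal form is nonzero, so p ∉ I. Since p minus its normal form lies in I, I + (p) = I + (r) where r = -1; decide whether this ideal is the whole ring.
Here r = -1 is a nonzero constant, hence a unit: 1 ∈ I + (p), the Gröbner basis of I + (p) is {1}, and the enlarged system has no common solution — adjoining p is inconsistent.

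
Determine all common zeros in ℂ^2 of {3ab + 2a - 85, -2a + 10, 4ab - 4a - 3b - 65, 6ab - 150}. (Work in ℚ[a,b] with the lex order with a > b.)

Compute a lex Gröbner basis by Buchberger's algorithm.
f_1 = 3ab + 2a - 85, LT = ab.
f_2 = -2a + 10, LT = a.
f_3 = 4ab - 4a - 3b - 65, LT = ab.
f_4 = 6ab - 150, LT = ab.

S(f_1,f_2): lcm = ab. S = ⅔a + 5b - 85/3.
  leading term a: subtract (-⅓)·f_2 from ⅔a + 5b - 85/3 → 5b - 25
  leading term b: no divisor's leading term divides it; move 5b to the remainder.
  leading term 1: no divisor's leading term divides it; move -25 to the remainder.
  remainder 5b - 25 ≠ 0; add h_5 = 5b - 25 to the basis.

S(f_1,f_3): lcm = ab. S = 5/3a + ¾b - 145/12.
  leading term a: subtract (-⅚)·f_2 from 5/3a + ¾b - 145/12 → ¾b - 15/4
  leading term b: subtract (3/20)·h_5 from ¾b - 15/4 → 0
  remainder 0.

S(f_1,f_4): lcm = ab. S = ⅔a - 10/3.
  leading term a: subtract (-⅓)·f_2 from ⅔a - 10/3 → 0
  remainder 0.

S(f_2,f_3): lcm = ab. S = a - 17/4b + 65/4.
  leading term a: subtract (-½)·f_2 from a - 17/4b + 65/4 → -17/4b + 85/4
  leading term b: subtract (-17/20)·h_5 from -17/4b + 85/4 → 0
  remainder 0.

S(f_2,f_4): lcm = ab. S = -5b + 25.
  leading term b: subtract (-1)·h_5 from -5b + 25 → 0
  remainder 0.

S(f_3,f_4): lcm = ab. S = -a - ¾b + 35/4.
  leading term a: subtract (½)·f_2 from -a - ¾b + 35/4 → -¾b + 15/4
  leading term b: subtract (-3/20)·h_5 from -¾b + 15/4 → 0
  remainder 0.

S(f_1,h_5): lcm = ab. S = 17/3a - 85/3.
  leading term a: subtract (-17/6)·f_2 from 17/3a - 85/3 → 0
  remainder 0.

S(f_2,h_5): leading monomials are coprime, so the S-polynomial reduces to 0 (Buchberger's first criterion).
S(f_3,h_5): lcm = ab. S = 4a - ¾b - 65/4.
  leading term a: subtract (-2)·f_2 from 4a - ¾b - 65/4 → -¾b + 15/4
  leading term b: subtract (-3/20)·h_5 from -¾b + 15/4 → 0
  remainder 0.

S(f_4,h_5): lcm = ab. S = 5a - 25.
  leading term a: subtract (-5/2)·f_2 from 5a - 25 → 0
  remainder 0.

Every S-polynomial of the final basis reduces to 0, so we have a Gröbner basis.
Inter-reduce: drop elements whose leading term is divisible by another's, tail-reduce, and make monic.
Reduced Gröbner basis: {a - 5, b - 5}.

Elimination: the polynomial b - 5 lies in the elimination ideal for b, so b ∈ {5}. For each such b, the remaining basis elements (now univariate) give the rest of the solution.
  b = 5: the earlier basis element becomes a - 5 = 0, giving a = 5 — point (5, 5).
Substituting each solution back into the original system confirms all equations vanish.
Zero-dimensionality of the ideal guarantees finitely many solutions over ℂ.

{(5, 5)}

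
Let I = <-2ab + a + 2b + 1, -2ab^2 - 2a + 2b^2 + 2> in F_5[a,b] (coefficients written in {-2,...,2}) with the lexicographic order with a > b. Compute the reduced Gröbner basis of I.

G = {a, b - 2}

f_1 = -2ab + a + 2b + 1, LT = ab.
f_2 = -2ab^2 - 2a + 2b^2 + 2, LT = ab^2.

S(f_1,f_2): lcm = ab^2. S = 2ab - a + 2b + 1.
  leading term ab: subtract (-1)·f_1 from 2ab - a + 2b + 1 → -b + 2
  leading term b: no divisor's leading term divides it; move -b to the remainder.
  leading term 1: no divisor's leading term divides it; move 2 to the remainder.
  remainder -b + 2 ≠ 0; add g_3 = -b + 2 to the basis.

S(f_1,g_3): lcm = ab. S = -a - b + 2.
  leading term a: no divisor's leading term divides it; move -a to the remainder.
  leading term b: subtract (1)·g_3 from -b + 2 → 0
  remainder -a ≠ 0; add g_4 = -a to the basis.

The other S-polynomials (S(f_2,g_3), S(f_1,g_4), S(f_2,g_4), S(g_3,g_4)) all reduce to 0 modulo the current basis, so we have a Gröbner basis.
Inter-reduce: drop elements whose leading term is divisible by another's, tail-reduce, and make monic.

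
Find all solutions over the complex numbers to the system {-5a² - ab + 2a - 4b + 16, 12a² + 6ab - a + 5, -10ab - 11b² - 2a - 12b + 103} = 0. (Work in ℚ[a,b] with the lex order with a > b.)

Compute a lex Gröbner basis by Buchberger's algorithm.
f_1 = -5a² - ab + 2a - 4b + 16, LT = a².
f_2 = 12a² + 6ab - a + 5, LT = a².
f_3 = -10ab - 2a - 11b² - 12b + 103, LT = ab.

S(f_1,f_2): lcm = a². S = -3/10ab - 19/60a + ⅘b - 217/60.
  leading term ab: subtract (3/100)·f_3 from -3/10ab - 19/60a + ⅘b - 217/60 → -77/300a + 33/100b² + 29/25b - 503/75
  leading term a: no divisor's leading term divides it; move -77/300a to the remainder.
  leading term b²: no divisor's leading term divides it; move 33/100b² to the remainder.
  leading term b: no divisor's leading term divides it; move 29/25b to the remainder.
  leading term 1: no divisor's leading term divides it; move -503/75 to the remainder.
  remainder -77/300a + 33/100b² + 29/25b - 503/75 ≠ 0; add h_4 = -77/300a + 33/100b² + 29/25b - 503/75 to the basis.

S(f_1,f_3): lcm = a²b. S = -⅕a² - 9/10ab² - 8/5ab + 103/10a + ⅘b² - 16/5b.
  leading term a²: subtract (1/25)·f_1 from -⅕a² - 9/10ab² - 8/5ab + 103/10a + ⅘b² - 16/5b → -9/10ab² - 39/25ab + 511/50a + ⅘b² - 76/25b - 16/25
  leading term ab²: subtract (9/100b)·f_3 from -9/10ab² - 39/25ab + 511/50a + ⅘b² - 76/25b - 16/25 → -69/50ab + 511/50a + 99/100b³ + 47/25b² - 1231/100b - 16/25
  leading term ab: subtract (69/500)·f_3 from -69/50ab + 511/50a + 99/100b³ + 47/25b² - 1231/100b - 16/25 → 1312/125a + 99/100b³ + 1699/500b² - 5327/500b - 7427/500
  leading term a: subtract (-15744/385)·h_4 from 1312/125a + 99/100b³ + 1699/500b² - 5327/500b - 7427/500 → 99/100b³ + 473/28b² + 11329/308b - 2226171/7700
  leading term b³: no divisor's leading term divides it; move 99/100b³ to the remainder.
  leading term b²: no divisor's leading term divides it; move 473/28b² to the remainder.
  leading term b: no divisor's leading term divides it; move 11329/308b to the remainder.
  leading term 1: no divisor's leading term divides it; move -2226171/7700 to the remainder.
  remainder 99/100b³ + 473/28b² + 11329/308b - 2226171/7700 ≠ 0; add h_5 = 99/100b³ + 473/28b² + 11329/308b - 2226171/7700 to the basis.

S(f_2,f_3): lcm = a²b. S = -⅕a² - ⅗ab² - 77/60ab + 103/10a + 5/12b.
  leading term a²: subtract (1/25)·f_1 from -⅕a² - ⅗ab² - 77/60ab + 103/10a + 5/12b → -⅗ab² - 373/300ab + 511/50a + 173/300b - 16/25
  leading term ab²: subtract (3/50b)·f_3 from -⅗ab² - 373/300ab + 511/50a + 173/300b - 16/25 → -337/300ab + 511/50a + 33/50b³ + 18/25b² - 1681/300b - 16/25
  leading term ab: subtract (337/3000)·f_3 from -337/300ab + 511/50a + 33/50b³ + 18/25b² - 1681/300b - 16/25 → 15667/1500a + 33/50b³ + 5867/3000b² - 6383/1500b - 36631/3000
  leading term a: subtract (-15667/385)·h_4 from 15667/1500a + 33/50b³ + 5867/3000b² - 6383/1500b - 36631/3000 → 33/50b³ + 12923/840b² + 39685/924b - 4390973/15400
  leading term b³: subtract (⅔)·h_5 from 33/50b³ + 12923/840b² + 39685/924b - 4390973/15400 → 3463/840b² + 17027/924b - 284549/3080
  leading term b²: no divisor's leading term divides it; move 3463/840b² to the remainder.
  leading term b: no divisor's leading term divides it; move 17027/924b to the remainder.
  leading term 1: no divisor's leading term divides it; move -284549/3080 to the remainder.
  remainder 3463/840b² + 17027/924b - 284549/3080 ≠ 0; add h_6 = 3463/840b² + 17027/924b - 284549/3080 to the basis.

S(f_1,h_4): lcm = a². S = 9/7ab² + 1817/385ab - 10214/385a + ⅘b - 16/5.
  leading term ab²: subtract (-9/70b)·f_3 from 9/7ab² + 1817/385ab - 10214/385a + ⅘b - 16/5 → 1718/385ab - 10214/385a - 99/70b³ - 54/35b² + 983/70b - 16/5
  leading term ab: subtract (-859/1925)·f_3 from 1718/385ab - 10214/385a - 99/70b³ - 54/35b² + 983/70b - 16/5 → -52788/1925a - 99/70b³ - 1129/175b² + 33449/3850b + 82317/1925
  leading term a: subtract (633456/5929)·h_4 from -52788/1925a - 99/70b³ - 1129/175b² + 33449/3850b + 82317/1925 → -99/70b³ - 22481/539b² - 1366595/11858b + 22509573/29645
  leading term b³: subtract (-10/7)·h_5 from -99/70b³ - 22481/539b² - 1366595/11858b + 22509573/29645 → -18947/1078b² - 371750/5929b + 4106253/11858
  leading term b²: subtract (-1136820/266651)·h_6 from -18947/1078b² - 371750/5929b + 4106253/11858 → 46526085/2933161b - 139578255/2933161
  leading term b: no divisor's leading term divides it; move 46526085/2933161b to the remainder.
  leading term 1: no divisor's leading term divides it; move -139578255/2933161 to the remainder.
  remainder 46526085/2933161b - 139578255/2933161 ≠ 0; add h_7 = 46526085/2933161b - 139578255/2933161 to the basis.

The other S-polynomials (S(f_2,h_4), S(f_3,h_4), S(f_1,h_5), S(f_2,h_5), S(f_3,h_5), S(h_4,h_5), S(f_1,h_6), S(f_2,h_6), S(f_3,h_6), S(h_4,h_6), S(h_5,h_6), S(f_1,h_7), S(f_2,h_7), S(f_3,h_7), S(h_4,h_7), S(h_5,h_7), S(h_6,h_7)) all reduce to 0 modulo the current basis, so we have a Gröbner basis.
Inter-reduce: drop elements whose leading term is divisible by another's, tail-reduce, and make monic.
Reduced Gröbner basis: {a + 1, b - 3}.

A lex Gröbner basis eliminates variables successively. Here b - 3 depends only on b, with roots {3}; lifting each root through the earlier basis elements recovers the full solutions.
  b = 3: the earlier basis element becomes a + 1 = 0, giving a = -1 — point (-1, 3).

{(-1, 3)}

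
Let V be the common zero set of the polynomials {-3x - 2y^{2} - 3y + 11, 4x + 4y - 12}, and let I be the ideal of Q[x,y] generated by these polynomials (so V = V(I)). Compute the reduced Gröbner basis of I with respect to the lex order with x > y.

G = {x + y - 3, y^{2} - 1}

f_1 = -3x - 2y^{2} - 3y + 11, LT = x.
f_2 = 4x + 4y - 12, LT = x.

S(f_1,f_2): lcm = x. S = \tfrac{2}{3}y^{2} - \tfrac{2}{3}.
  leading term y^{2}: no divisor's leading term divides it; move \tfrac{2}{3}y^{2} to the remainder.
  leading term 1: no divisor's leading term divides it; move -\tfrac{2}{3} to the remainder.
  remainder \tfrac{2}{3}y^{2} - \tfrac{2}{3} ≠ 0; add g_3 = \tfrac{2}{3}y^{2} - \tfrac{2}{3} to the basis.

The other S-polynomials (S(f_1,g_3), S(f_2,g_3)) all reduce to 0 modulo the current basis, so we have a Gröbner basis.
Inter-reduce: drop elements whose leading term is divisible by another's, tail-reduce, and make monic.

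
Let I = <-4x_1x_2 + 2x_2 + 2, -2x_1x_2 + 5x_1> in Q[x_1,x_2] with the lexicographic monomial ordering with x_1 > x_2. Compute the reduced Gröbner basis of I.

G = {x_1 - \tfrac{1}{5}x_2 - \tfrac{1}{5}, x_2^{2} - \tfrac{3}{2}x_2 - \tfrac{5}{2}}

This is the nonlinear analogue of row-reducing a linear system.

f_1 = -4x_1x_2 + 2x_2 + 2, LT = x_1x_2.
f_2 = -2x_1x_2 + 5x_1, LT = x_1x_2.

S(f_1,f_2): lcm = x_1x_2. S = \tfrac{5}{2}x_1 - \tfrac{1}{2}x_2 - \tfrac{1}{2}.
  leading term x_1: no divisor's leading term divides it; move \tfrac{5}{2}x_1 to the remainder.
  leading term x_2: no divisor's leading term divides it; move -\tfrac{1}{2}x_2 to the remainder.
  leading term 1: no divisor's leading term divides it; move -\tfrac{1}{2} to the remainder.
  remainder \tfrac{5}{2}x_1 - \tfrac{1}{2}x_2 - \tfrac{1}{2} ≠ 0; add g_3 = \tfrac{5}{2}x_1 - \tfrac{1}{2}x_2 - \tfrac{1}{2} to the basis.

S(f_1,g_3): lcm = x_1x_2. S = \tfrac{1}{5}x_2^{2} - \tfrac{3}{10}x_2 - \tfrac{1}{2}.
  leading term x_2^{2}: no divisor's leading term divides it; move \tfrac{1}{5}x_2^{2} to the remainder.
  leading term x_2: no divisor's leading term divides it; move -\tfrac{3}{10}x_2 to the remainder.
  leading term 1: no divisor's leading term divides it; move -\tfrac{1}{2} to the remainder.
  remainder \tfrac{1}{5}x_2^{2} - \tfrac{3}{10}x_2 - \tfrac{1}{2} ≠ 0; add g_4 = \tfrac{1}{5}x_2^{2} - \tfrac{3}{10}x_2 - \tfrac{1}{2} to the basis.

The other S-polynomials (S(f_2,g_3), S(f_1,g_4), S(f_2,g_4), S(g_3,g_4)) all reduce to 0 modulo the current basis, so we have a Gröbner basis.
Inter-reduce: drop elements whose leading term is divisible by another's, tail-reduce, and make monic.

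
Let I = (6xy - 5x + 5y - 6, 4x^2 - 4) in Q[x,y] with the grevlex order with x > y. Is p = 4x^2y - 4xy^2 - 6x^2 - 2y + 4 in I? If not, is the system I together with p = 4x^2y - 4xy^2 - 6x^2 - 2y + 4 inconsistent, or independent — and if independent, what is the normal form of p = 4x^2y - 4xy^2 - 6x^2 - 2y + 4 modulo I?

First compute the reduced Gröbner basis of I by Buchberger's algorithm.
f_1 = 6xy - 5x + 5y - 6, LT = xy.
f_2 = 4x^2 - 4, LT = x^2.

S(f_1,f_2): lcm = x^2y. S = -5/6x^2 + 5/6xy - x + y.
  leading term x^2: subtract (-5/24)·f_2 from -5/6x^2 + 5/6xy - x + y → 5/6xy - x + y - 5/6
  leading term xy: subtract (5/36)·f_1 from 5/6xy - x + y - 5/6 → -11/36x + 11/36y
  leading term x: no divisor's leading term divides it; move -11/36x to the remainder.
  leading term y: no divisor's leading term divides it; move 11/36y to the remainder.
  remainder -11/36x + 11/36y ≠ 0; add h_3 = -11/36x + 11/36y to the basis.

S(f_1,h_3): lcm = xy. S = y^2 - 5/6x + 5/6y - 1.
  leading term y^2: no divisor's leading term divides it; move y^2 to the remainder.
  leading term x: subtract (30/11)·h_3 from -5/6x + 5/6y - 1 → -1
  leading term 1: no divisor's leading term divides it; move -1 to the remainder.
  remainder y^2 - 1 ≠ 0; add h_4 = y^2 - 1 to the basis.

The other S-polynomials (S(f_2,h_3), S(f_1,h_4), S(f_2,h_4), S(h_3,h_4)) all reduce to 0 modulo the current basis, so we have a Gröbner basis.
Inter-reduce: drop elements whose leading term is divisible by another's, tail-reduce, and make monic.
Reduced Gröbner basis: {y^2 - 1, x - y}.
Label its elements g_1 = y^2 - 1, g_2 = x - y.

Reduce p = 4x^2y - 4xy^2 - 6x^2 - 2y + 4 modulo G:
  leading term x^2y: subtract (4xy)·g_2 from 4x^2y - 4xy^2 - 6x^2 - 2y + 4 → -6x^2 - 2y + 4
  leading term x^2: subtract (-6x)·g_2 from -6x^2 - 2y + 4 → -6xy - 2y + 4
  leading term xy: subtract (-6y)·g_2 from -6xy - 2y + 4 → -6y^2 - 2y + 4
  leading term y^2: subtract (-6)·g_1 from -6y^2 - 2y + 4 → -2y - 2
  leading term y: no divisor's leading term divides it; move -2y to the remainder.
  leading term 1: no divisor's leading term divides it; move -2 to the remainder.
  normal form = -2y - 2.
The normal form is nonzero, so p ∉ I. Since p minus its normal form lies in I, I + (p) = I + (r) where r = -2y - 2; decide whether this ideal is the whole ring.
Run Buchberger on G together with r (pairs among the g_i already reduce to 0 since G is a Gröbner basis):
g_1 = y^2 - 1, LT = y^2.
g_2 = x - y, LT = x.
r = -2y - 2, LT = y.

The S-polynomials (S(g_1,g_2), S(g_1,r), S(g_2,r)) all reduce to 0 modulo the current basis, so we have a Gröbner basis.
Inter-reduce: drop elements whose leading term is divisible by another's, tail-reduce, and make monic.
Reduced Gröbner basis: {x + 1, y + 1}.
The reduced Gröbner basis of I + (p) is {x + 1, y + 1} ≠ {1}, a proper ideal, so the enlarged system stays consistent: p is independent of I, with normal form -2y - 2.

The remainder on division by a Gröbner basis is unique — it is the normal form.

4x^2y - 4xy^2 - 6x^2 - 2y + 4 is independent of I; its normal form modulo I is -2y - 2.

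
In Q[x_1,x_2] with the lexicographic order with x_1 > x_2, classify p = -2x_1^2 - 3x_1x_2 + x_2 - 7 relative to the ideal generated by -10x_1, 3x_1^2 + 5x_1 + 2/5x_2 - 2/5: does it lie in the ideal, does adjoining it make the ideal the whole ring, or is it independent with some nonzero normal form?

Adjoining -2x_1^2 - 3x_1x_2 + x_2 - 7 makes the ideal the whole ring: the system is inconsistent.

First compute the reduced Gröbner basis of I by Buchberger's algorithm.
f_1 = -10x_1, LT = x_1.
f_2 = 3x_1^2 + 5x_1 + 2/5x_2 - 2/5, LT = x_1^2.

S(f_1,f_2): lcm = x_1^2. S = -5/3x_1 - 2/15x_2 + 2/15.
  leading term x_1: subtract (1/6)·f_1 from -5/3x_1 - 2/15x_2 + 2/15 → -2/15x_2 + 2/15
  leading term x_2: no divisor's leading term divides it; move -2/15x_2 to the remainder.
  leading term 1: no divisor's leading term divides it; move 2/15 to the remainder.
  remainder -2/15x_2 + 2/15 ≠ 0; add h_3 = -2/15x_2 + 2/15 to the basis.

The other S-polynomials (S(f_1,h_3), S(f_2,h_3)) all reduce to 0 modulo the current basis, so we have a Gröbner basis.
Inter-reduce: drop elements whose leading term is divisible by another's, tail-reduce, and make monic.
Reduced Gröbner basis: {x_1, x_2 - 1}.
Label its elements g_1 = x_1, g_2 = x_2 - 1.

Reduce p = -2x_1^2 - 3x_1x_2 + x_2 - 7 modulo G:
  leading term x_1^2: subtract (-2x_1)·g_1 from -2x_1^2 - 3x_1x_2 + x_2 - 7 → -3x_1x_2 + x_2 - 7
  leading term x_1x_2: subtract (-3x_2)·g_1 from -3x_1x_2 + x_2 - 7 → x_2 - 7
  leading term x_2: subtract (1)·g_2 from x_2 - 7 → -6
  leading term 1: no divisor's leading term divides it; move -6 to the remainder.
  normal form = -6.
The normal form is nonzero, so p ∉ I. Since p minus its normal form lies in I, I + (p) = I + (r) where r = -6; decide whether this ideal is the whole ring.
Here r = -6 is a nonzero constant, hence a unit: 1 ∈ I + (p), the Gröbner basis of I + (p) is {1}, and the enlarged system has no common solution — adjoining p is inconsistent.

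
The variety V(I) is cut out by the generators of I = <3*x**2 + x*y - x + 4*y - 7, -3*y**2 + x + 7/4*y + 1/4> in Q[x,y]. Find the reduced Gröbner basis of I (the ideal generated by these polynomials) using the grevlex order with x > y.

f_1 = 3*x**2 + x*y - x + 4*y - 7, LT = x**2.
f_2 = -3*y**2 + x + 7/4*y + 1/4, LT = y**2.

The S-polynomials (S(f_1,f_2)) all reduce to 0 modulo the current basis, so we have a Gröbner basis.

G = {x**2 + 1/3*x*y - 1/3*x + 4/3*y - 7/3, y**2 - 1/3*x - 7/12*y - 1/12}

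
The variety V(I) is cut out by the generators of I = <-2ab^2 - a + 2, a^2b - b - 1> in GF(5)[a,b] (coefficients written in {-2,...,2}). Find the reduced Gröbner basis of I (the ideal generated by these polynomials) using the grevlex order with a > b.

This is the nonlinear analogue of row-reducing a linear system.

f_1 = -2ab^2 - a + 2, LT = ab^2.
f_2 = a^2b - b - 1, LT = a^2b.

S(f_1,f_2): lcm = a^2b^2. S = -2a^2 + b^2 - a + b.
  leading term a^2: no divisor's leading term divides it; move -2a^2 to the remainder.
  leading term b^2: no divisor's leading term divides it; move b^2 to the remainder.
  leading term a: no divisor's leading term divides it; move -a to the remainder.
  leading term b: no divisor's leading term divides it; move b to the remainder.
  remainder -2a^2 + b^2 - a + b ≠ 0; add g_3 = -2a^2 + b^2 - a + b to the basis.

S(f_1,g_3): lcm = a^2b^2. S = -2b^4 + 2ab^2 - 2b^3 - 2a^2 - a.
  leading term b^4: no divisor's leading term divides it; move -2b^4 to the remainder.
  leading term ab^2: subtract (-1)·f_1 from 2ab^2 - 2b^3 - 2a^2 - a → -2b^3 - 2a^2 - 2a + 2
  leading term b^3: no divisor's leading term divides it; move -2b^3 to the remainder.
  leading term a^2: subtract (1)·g_3 from -2a^2 - 2a + 2 → -b^2 - a - b + 2
  leading term b^2: no divisor's leading term divides it; move -b^2 to the remainder.
  leading term a: no divisor's leading term divides it; move -a to the remainder.
  leading term b: no divisor's leading term divides it; move -b to the remainder.
  leading term 1: no divisor's leading term divides it; move 2 to the remainder.
  remainder -2b^4 - 2b^3 - b^2 - a - b + 2 ≠ 0; add g_4 = -2b^4 - 2b^3 - b^2 - a - b + 2 to the basis.

S(f_2,g_3): lcm = a^2b. S = -2b^3 + 2ab - 2b^2 - b - 1.
  leading term b^3: no divisor's leading term divides it; move -2b^3 to the remainder.
  leading term ab: no divisor's leading term divides it; move 2ab to the remainder.
  leading term b^2: no divisor's leading term divides it; move -2b^2 to the remainder.
  leading term b: no divisor's leading term divides it; move -b to the remainder.
  leading term 1: no divisor's leading term divides it; move -1 to the remainder.
  remainder -2b^3 + 2ab - 2b^2 - b - 1 ≠ 0; add g_5 = -2b^3 + 2ab - 2b^2 - b - 1 to the basis.

The other S-polynomials (S(f_1,g_4), S(f_2,g_4), S(g_3,g_4), S(f_1,g_5), S(f_2,g_5), S(g_3,g_5), S(g_4,g_5)) all reduce to 0 modulo the current basis, so we have a Gröbner basis.
Inter-reduce: drop elements whose leading term is divisible by another's, tail-reduce, and make monic.

G = {ab^2 - 2a - 1, b^3 - ab + b^2 - 2b - 2, a^2 + 2b^2 - 2a + 2b}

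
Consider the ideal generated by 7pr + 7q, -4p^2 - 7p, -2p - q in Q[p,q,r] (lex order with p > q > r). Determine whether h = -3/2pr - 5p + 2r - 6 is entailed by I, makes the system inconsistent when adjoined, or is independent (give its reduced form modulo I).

-3/2pr - 5p + 2r - 6 is independent of I; its normal form modulo I is 4q + 2r - 6.

First compute the reduced Gröbner basis of I by Buchberger's algorithm.
f_1 = 7pr + 7q, LT = pr.
f_2 = -4p^2 - 7p, LT = p^2.
f_3 = -2p - q, LT = p.

S(f_1,f_2): lcm = p^2r. S = pq - 7/4pr.
  leading term pq: subtract (-1/2q)·f_3 from pq - 7/4pr → -7/4pr - 1/2q^2
  leading term pr: subtract (-1/4)·f_1 from -7/4pr - 1/2q^2 → -1/2q^2 + 7/4q
  leading term q^2: no divisor's leading term divides it; move -1/2q^2 to the remainder.
  leading term q: no divisor's leading term divides it; move 7/4q to the remainder.
  remainder -1/2q^2 + 7/4q ≠ 0; add k_4 = -1/2q^2 + 7/4q to the basis.

S(f_1,f_3): lcm = pr. S = -1/2qr + q.
  leading term qr: no divisor's leading term divides it; move -1/2qr to the remainder.
  leading term q: no divisor's leading term divides it; move q to the remainder.
  remainder -1/2qr + q ≠ 0; add k_5 = -1/2qr + q to the basis.

The other S-polynomials (S(f_2,f_3), S(f_1,k_4), S(f_2,k_4), S(f_3,k_4), S(f_1,k_5), S(f_2,k_5), S(f_3,k_5), S(k_4,k_5)) all reduce to 0 modulo the current basis, so we have a Gröbner basis.
Inter-reduce: drop elements whose leading term is divisible by another's, tail-reduce, and make monic.
Reduced Gröbner basis: {p + 1/2q, q^2 - 7/2q, qr - 2q}.
Label its elements g_1 = p + 1/2q, g_2 = q^2 - 7/2q, g_3 = qr - 2q.

Reduce h = -3/2pr - 5p + 2r - 6 modulo G:
  leading term pr: subtract (-3/2r)·g_1 from -3/2pr - 5p + 2r - 6 → -5p + 3/4qr + 2r - 6
  leading term p: subtract (-5)·g_1 from -5p + 3/4qr + 2r - 6 → 3/4qr + 5/2q + 2r - 6
  leading term qr: subtract (3/4)·g_3 from 3/4qr + 5/2q + 2r - 6 → 4q + 2r - 6
  leading term q: no divisor's leading term divides it; move 4q to the remainder.
  leading term r: no divisor's leading term divides it; move 2r to the remainder.
  leading term 1: no divisor's leading term divides it; move -6 to the remainder.
  normal form = 4q + 2r - 6.
The normal form is nonzero, so h ∉ I. Since h minus its normal form lies in I, I + (h) = I + (n) where n = 4q + 2r - 6; decide whether this ideal is the whole ring.
Run Buchberger on G together with n (pairs among the g_i already reduce to 0 since G is a Gröbner basis):
g_1 = p + 1/2q, LT = p.
g_2 = q^2 - 7/2q, LT = q^2.
g_3 = qr - 2q, LT = qr.
n = 4q + 2r - 6, LT = q.

S(g_2,n): lcm = q^2. S = -1/2qr - 2q.
  leading term qr: subtract (-1/2)·g_3 from -1/2qr - 2q → -3q
  leading term q: subtract (-3/4)·n from -3q → 3/2r - 9/2
  leading term r: no divisor's leading term divides it; move 3/2r to the remainder.
  leading term 1: no divisor's leading term divides it; move -9/2 to the remainder.
  remainder 3/2r - 9/2 ≠ 0; add m_5 = 3/2r - 9/2 to the basis.

The other S-polynomials (S(g_1,g_2), S(g_1,g_3), S(g_1,n), S(g_2,g_3), S(g_3,n), S(g_1,m_5), S(g_2,m_5), S(g_3,m_5), S(n,m_5)) all reduce to 0 modulo the current basis, so we have a Gröbner basis.
Inter-reduce: drop elements whose leading term is divisible by another's, tail-reduce, and make monic.
Reduced Gröbner basis: {p, q, r - 3}.
The reduced Gröbner basis of I + (h) is {p, q, r - 3} ≠ {1}, a proper ideal, so the enlarged system stays consistent: h is independent of I, with normal form 4q + 2r - 6.

The remainder on division by a Gröbner basis is unique — it is the normal form.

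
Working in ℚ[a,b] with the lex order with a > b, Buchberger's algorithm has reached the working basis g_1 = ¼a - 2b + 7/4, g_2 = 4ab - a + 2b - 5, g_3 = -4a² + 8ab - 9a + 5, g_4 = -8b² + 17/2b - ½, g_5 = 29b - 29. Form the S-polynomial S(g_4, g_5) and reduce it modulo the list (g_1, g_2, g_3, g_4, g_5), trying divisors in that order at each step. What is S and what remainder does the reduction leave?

lcm(LM(g_4), LM(g_5)) = b².
S = (lcm/LT(g_4))·g_4 − (lcm/LT(g_5))·g_5 = -1/16b + 1/16.
Reduce S modulo (g_1, g_2, g_3, g_4, g_5) in that order:
  leading term b: subtract (-1/464)·g_5 from -1/16b + 1/16 → 0
The remainder is 0, so this S-polynomial contributes no new basis element.

S(g_4, g_5) = -1/16b + 1/16; remainder on division = 0.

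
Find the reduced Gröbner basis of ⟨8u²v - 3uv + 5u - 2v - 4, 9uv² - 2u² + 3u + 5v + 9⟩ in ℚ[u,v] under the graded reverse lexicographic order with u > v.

G = {u³ - 15/8u² + 5/16uv - 9/8v² - 63/16u - 21/16v + 27/16, u²v - ⅜uv + ⅝u - ¼v - ½, uv² - 2/9u² + ⅓u + 5/9v + 1, v³ + 40/81u² + 34/9uv + 7/6v² - 32/27u - 82/81v + 17/18}

This is the nonlinear analogue of row-reducing a linear system.

f_1 = 8u²v - 3uv + 5u - 2v - 4, LT = u²v.
f_2 = 9uv² - 2u² + 3u + 5v + 9, LT = uv².

S(f_1,f_2): lcm = u²v². S = 2/9u³ - ⅜uv² - ⅓u² + 5/72uv - ¼v² - u - ½v.
  leading term u³: no divisor's leading term divides it; move 2/9u³ to the remainder.
  leading term uv²: subtract (-1/24)·f_2 from -⅜uv² - ⅓u² + 5/72uv - ¼v² - u - ½v → -5/12u² + 5/72uv - ¼v² - ⅞u - 7/24v + ⅜
  leading term u²: no divisor's leading term divides it; move -5/12u² to the remainder.
  leading term uv: no divisor's leading term divides it; move 5/72uv to the remainder.
  leading term v²: no divisor's leading term divides it; move -¼v² to the remainder.
  leading term u: no divisor's leading term divides it; move -⅞u to the remainder.
  leading term v: no divisor's leading term divides it; move -7/24v to the remainder.
  leading term 1: no divisor's leading term divides it; move ⅜ to the remainder.
  remainder 2/9u³ - 5/12u² + 5/72uv - ¼v² - ⅞u - 7/24v + ⅜ ≠ 0; add g_3 = 2/9u³ - 5/12u² + 5/72uv - ¼v² - ⅞u - 7/24v + ⅜ to the basis.

S(f_1,g_3): lcm = u³v. S = 3/2u²v - 5/16uv² + 9/8v³ + ⅝u² + 59/16uv + 21/16v² - ½u - 27/16v.
  leading term u²v: subtract (3/16)·f_1 from 3/2u²v - 5/16uv² + 9/8v³ + ⅝u² + 59/16uv + 21/16v² - ½u - 27/16v → -5/16uv² + 9/8v³ + ⅝u² + 17/4uv + 21/16v² - 23/16u - 21/16v + ¾
  leading term uv²: subtract (-5/144)·f_2 from -5/16uv² + 9/8v³ + ⅝u² + 17/4uv + 21/16v² - 23/16u - 21/16v + ¾ → 9/8v³ + 5/9u² + 17/4uv + 21/16v² - 4/3u - 41/36v + 17/16
  leading term v³: no divisor's leading term divides it; move 9/8v³ to the remainder.
  leading term u²: no divisor's leading term divides it; move 5/9u² to the remainder.
  leading term uv: no divisor's leading term divides it; move 17/4uv to the remainder.
  leading term v²: no divisor's leading term divides it; move 21/16v² to the remainder.
  leading term u: no divisor's leading term divides it; move -4/3u to the remainder.
  leading term v: no divisor's leading term divides it; move -41/36v to the remainder.
  leading term 1: no divisor's leading term divides it; move 17/16 to the remainder.
  remainder 9/8v³ + 5/9u² + 17/4uv + 21/16v² - 4/3u - 41/36v + 17/16 ≠ 0; add g_4 = 9/8v³ + 5/9u² + 17/4uv + 21/16v² - 4/3u - 41/36v + 17/16 to the basis.

The other S-polynomials (S(f_2,g_3), S(f_1,g_4), S(f_2,g_4), S(g_3,g_4)) all reduce to 0 modulo the current basis, so we have a Gröbner basis.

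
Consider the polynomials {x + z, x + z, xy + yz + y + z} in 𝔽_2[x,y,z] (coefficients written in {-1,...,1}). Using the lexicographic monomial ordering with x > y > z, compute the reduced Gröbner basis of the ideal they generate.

G = {x + z, y + z}

f_1 = x + z, LT = x.
f_2 = x + z, LT = x.
f_3 = xy + yz + y + z, LT = xy.

S(f_1,f_3): lcm = xy. S = y + z.
  reduce S modulo (f_1, f_2, f_3):
  remainder y + z ≠ 0; add g_4 = y + z to the basis.

The other S-polynomials (S(f_1,f_2), S(f_2,f_3), S(f_1,g_4), S(f_2,g_4), S(f_3,g_4)) all reduce to 0 modulo the current basis, so we have a Gröbner basis.
Inter-reduce: drop elements whose leading term is divisible by another's, tail-reduce, and make monic.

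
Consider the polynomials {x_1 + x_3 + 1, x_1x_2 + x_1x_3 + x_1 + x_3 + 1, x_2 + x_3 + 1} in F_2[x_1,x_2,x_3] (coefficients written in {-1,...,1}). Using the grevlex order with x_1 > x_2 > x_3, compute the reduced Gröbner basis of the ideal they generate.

f_1 = x_1 + x_3 + 1, LT = x_1.
f_2 = x_1x_2 + x_1x_3 + x_1 + x_3 + 1, LT = x_1x_2.
f_3 = x_2 + x_3 + 1, LT = x_2.

S(f_1,f_2): lcm = x_1x_2. S = x_1x_3 + x_2x_3 + x_1 + x_2 + x_3 + 1.
  leading term x_1x_3: subtract (x_3)·f_1 from x_1x_3 + x_2x_3 + x_1 + x_2 + x_3 + 1 → x_2x_3 + x_3^2 + x_1 + x_2 + 1
  leading term x_2x_3: subtract (x_3)·f_3 from x_2x_3 + x_3^2 + x_1 + x_2 + 1 → x_1 + x_2 + x_3 + 1
  leading term x_1: subtract (1)·f_1 from x_1 + x_2 + x_3 + 1 → x_2
  leading term x_2: subtract (1)·f_3 from x_2 → x_3 + 1
  leading term x_3: no divisor's leading term divides it; move x_3 to the remainder.
  leading term 1: no divisor's leading term divides it; move 1 to the remainder.
  remainder x_3 + 1 ≠ 0; add g_4 = x_3 + 1 to the basis.

The other S-polynomials (S(f_1,f_3), S(f_2,f_3), S(f_1,g_4), S(f_2,g_4), S(f_3,g_4)) all reduce to 0 modulo the current basis, so we have a Gröbner basis.
Inter-reduce: drop elements whose leading term is divisible by another's, tail-reduce, and make monic.

G = {x_1, x_2, x_3 + 1}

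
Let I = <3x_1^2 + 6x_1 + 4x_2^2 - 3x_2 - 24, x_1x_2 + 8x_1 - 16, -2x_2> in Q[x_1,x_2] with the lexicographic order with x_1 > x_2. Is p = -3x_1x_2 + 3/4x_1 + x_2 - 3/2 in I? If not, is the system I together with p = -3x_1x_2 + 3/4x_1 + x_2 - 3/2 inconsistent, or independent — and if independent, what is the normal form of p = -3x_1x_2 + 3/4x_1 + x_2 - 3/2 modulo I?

First compute the reduced Gröbner basis of I by Buchberger's algorithm.
f_1 = 3x_1^2 + 6x_1 + 4x_2^2 - 3x_2 - 24, LT = x_1^2.
f_2 = x_1x_2 + 8x_1 - 16, LT = x_1x_2.
f_3 = -2x_2, LT = x_2.

S(f_1,f_2): lcm = x_1^2x_2. S = -8x_1^2 + 2x_1x_2 + 16x_1 + 4/3x_2^3 - x_2^2 - 8x_2.
  leading term x_1^2: subtract (-8/3)·f_1 from -8x_1^2 + 2x_1x_2 + 16x_1 + 4/3x_2^3 - x_2^2 - 8x_2 → 2x_1x_2 + 32x_1 + 4/3x_2^3 + 29/3x_2^2 - 16x_2 - 64
  leading term x_1x_2: subtract (2)·f_2 from 2x_1x_2 + 32x_1 + 4/3x_2^3 + 29/3x_2^2 - 16x_2 - 64 → 16x_1 + 4/3x_2^3 + 29/3x_2^2 - 16x_2 - 32
  leading term x_1: no divisor's leading term divides it; move 16x_1 to the remainder.
  leading term x_2^3: subtract (-2/3x_2^2)·f_3 from 4/3x_2^3 + 29/3x_2^2 - 16x_2 - 32 → 29/3x_2^2 - 16x_2 - 32
  leading term x_2^2: subtract (-29/6x_2)·f_3 from 29/3x_2^2 - 16x_2 - 32 → -16x_2 - 32
  leading term x_2: subtract (8)·f_3 from -16x_2 - 32 → -32
  leading term 1: no divisor's leading term divides it; move -32 to the remainder.
  remainder 16x_1 - 32 ≠ 0; add h_4 = 16x_1 - 32 to the basis.

The other S-polynomials (S(f_1,f_3), S(f_2,f_3), S(f_1,h_4), S(f_2,h_4), S(f_3,h_4)) all reduce to 0 modulo the current basis, so we have a Gröbner basis.
Inter-reduce: drop elements whose leading term is divisible by another's, tail-reduce, and make monic.
Reduced Gröbner basis: {x_1 - 2, x_2}.
Label its elements g_1 = x_1 - 2, g_2 = x_2.

Reduce p = -3x_1x_2 + 3/4x_1 + x_2 - 3/2 modulo G:
  leading term x_1x_2: subtract (-3x_2)·g_1 from -3x_1x_2 + 3/4x_1 + x_2 - 3/2 → 3/4x_1 - 5x_2 - 3/2
  leading term x_1: subtract (3/4)·g_1 from 3/4x_1 - 5x_2 - 3/2 → -5x_2
  leading term x_2: subtract (-5)·g_2 from -5x_2 → 0
  normal form = 0.
Since the normal form is 0, p ∈ I.

-3x_1x_2 + 3/4x_1 + x_2 - 3/2 lies in I (it reduces to 0).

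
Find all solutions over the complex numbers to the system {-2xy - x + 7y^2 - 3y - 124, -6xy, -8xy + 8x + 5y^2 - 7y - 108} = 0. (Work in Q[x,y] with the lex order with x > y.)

Compute a lex Gröbner basis by Buchberger's algorithm.
f_1 = -2xy - x + 7y^2 - 3y - 124, LT = xy.
f_2 = -6xy, LT = xy.
f_3 = -8xy + 8x + 5y^2 - 7y - 108, LT = xy.

S(f_1,f_2): lcm = xy. S = 1/2x - 7/2y^2 + 3/2y + 62.
  reduce S modulo (f_1, f_2, f_3):
  remainder 1/2x - 7/2y^2 + 3/2y + 62 ≠ 0; add h_4 = 1/2x - 7/2y^2 + 3/2y + 62 to the basis.

S(f_1,f_3): lcm = xy. S = 3/2x - 23/8y^2 + 5/8y + 97/2.
  reduce S modulo (f_1, f_2, f_3, h_4):
  remainder 61/8y^2 - 31/8y - 275/2 ≠ 0; add h_5 = 61/8y^2 - 31/8y - 275/2 to the basis.

S(f_1,h_4): lcm = xy. S = 1/2x + 7y^3 - 13/2y^2 - 245/2y + 62.
  reduce S modulo (f_1, f_2, f_3, h_4, h_5):
  remainder 9350/3721y + 37400/3721 ≠ 0; add h_6 = 9350/3721y + 37400/3721 to the basis.

The other S-polynomials (S(f_2,f_3), S(f_2,h_4), S(f_3,h_4), S(f_1,h_5), S(f_2,h_5), S(f_3,h_5), S(h_4,h_5), S(f_1,h_6), S(f_2,h_6), S(f_3,h_6), S(h_4,h_6), S(h_5,h_6)) all reduce to 0 modulo the current basis, so we have a Gröbner basis.
Inter-reduce: drop elements whose leading term is divisible by another's, tail-reduce, and make monic.
Reduced Gröbner basis: {x, y + 4}.

The lex basis is triangular: the last element involves only y. Solving y + 4 = 0 gives y ∈ {-4}; substituting each value into the earlier elements determines the remaining variables.
  y = -4: the earlier basis element becomes x = 0, giving x = 0 — point (0, -4).

{(0, -4)}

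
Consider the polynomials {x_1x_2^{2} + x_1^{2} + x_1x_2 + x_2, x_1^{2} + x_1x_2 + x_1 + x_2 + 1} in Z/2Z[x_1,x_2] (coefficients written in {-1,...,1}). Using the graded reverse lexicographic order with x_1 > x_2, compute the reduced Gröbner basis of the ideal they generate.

f_1 = x_1x_2^{2} + x_1^{2} + x_1x_2 + x_2, LT = x_1x_2^{2}.
f_2 = x_1^{2} + x_1x_2 + x_1 + x_2 + 1, LT = x_1^{2}.

S(f_1,f_2): lcm = x_1^{2}x_2^{2}. S = x_1x_2^{3} + x_1^{3} + x_1^{2}x_2 + x_1x_2^{2} + x_2^{3} + x_1x_2 + x_2^{2}.
  leading term x_1x_2^{3}: subtract (x_2)·f_1 from x_1x_2^{3} + x_1^{3} + x_1^{2}x_2 + x_1x_2^{2} + x_2^{3} + x_1x_2 + x_2^{2} → x_1^{3} + x_2^{3} + x_1x_2
  leading term x_1^{3}: subtract (x_1)·f_2 from x_1^{3} + x_2^{3} + x_1x_2 → x_1^{2}x_2 + x_2^{3} + x_1^{2} + x_1
  leading term x_1^{2}x_2: subtract (x_2)·f_2 from x_1^{2}x_2 + x_2^{3} + x_1^{2} + x_1 → x_1x_2^{2} + x_2^{3} + x_1^{2} + x_1x_2 + x_2^{2} + x_1 + x_2
  leading term x_1x_2^{2}: subtract (1)·f_1 from x_1x_2^{2} + x_2^{3} + x_1^{2} + x_1x_2 + x_2^{2} + x_1 + x_2 → x_2^{3} + x_2^{2} + x_1
  leading term x_2^{3}: no divisor's leading term divides it; move x_2^{3} to the remainder.
  leading term x_2^{2}: no divisor's leading term divides it; move x_2^{2} to the remainder.
  leading term x_1: no divisor's leading term divides it; move x_1 to the remainder.
  remainder x_2^{3} + x_2^{2} + x_1 ≠ 0; add g_3 = x_2^{3} + x_2^{2} + x_1 to the basis.

S(f_1,g_3): lcm = x_1x_2^{3}. S = x_1^{2}x_2 + x_1^{2} + x_2^{2}.
  leading term x_1^{2}x_2: subtract (x_2)·f_2 from x_1^{2}x_2 + x_1^{2} + x_2^{2} → x_1x_2^{2} + x_1^{2} + x_1x_2 + x_2
  leading term x_1x_2^{2}: subtract (1)·f_1 from x_1x_2^{2} + x_1^{2} + x_1x_2 + x_2 → 0
  remainder 0.

S(f_2,g_3): leading monomials are coprime, so the S-polynomial reduces to 0 (Buchberger's first criterion).
Every S-polynomial of the final basis reduces to 0, so we have a Gröbner basis.

G = {x_1x_2^{2} + x_1 + 1, x_2^{3} + x_2^{2} + x_1, x_1^{2} + x_1x_2 + x_1 + x_2 + 1}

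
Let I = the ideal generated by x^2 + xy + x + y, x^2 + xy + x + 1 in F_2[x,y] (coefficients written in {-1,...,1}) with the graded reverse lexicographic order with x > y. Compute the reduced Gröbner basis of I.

The reduced Gröbner basis is the canonical form of the ideal for this ordering.

f_1 = x^2 + xy + x + y, LT = x^2.
f_2 = x^2 + xy + x + 1, LT = x^2.

S(f_1,f_2): lcm = x^2. S = y + 1.
  leading term y: no divisor's leading term divides it; move y to the remainder.
  leading term 1: no divisor's leading term divides it; move 1 to the remainder.
  remainder y + 1 ≠ 0; add g_3 = y + 1 to the basis.

The other S-polynomials (S(f_1,g_3), S(f_2,g_3)) all reduce to 0 modulo the current basis, so we have a Gröbner basis.
Inter-reduce: drop elements whose leading term is divisible by another's, tail-reduce, and make monic.

G = {x^2 + 1, y + 1}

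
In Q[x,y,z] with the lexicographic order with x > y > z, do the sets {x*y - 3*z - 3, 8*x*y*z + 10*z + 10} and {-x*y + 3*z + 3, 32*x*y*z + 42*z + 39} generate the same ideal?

No, the ideals differ.

Equality of ideals is decidable: compute both reduced Gröbner bases (unique for the ordering) and check whether they agree.
Buchberger on the first generating set:
f_1 = x*y - 3*z - 3, LT = x*y.
f_2 = 8*x*y*z + 10*z + 10, LT = x*y*z.

S(f_1,f_2): lcm = x*y*z. S = -3*z**2 - 17/4*z - 5/4.
  leading term z**2: no divisor's leading term divides it; move -3*z**2 to the remainder.
  leading term z: no divisor's leading term divides it; move -17/4*z to the remainder.
  leading term 1: no divisor's leading term divides it; move -5/4 to the remainder.
  remainder -3*z**2 - 17/4*z - 5/4 ≠ 0; add g_3 = -3*z**2 - 17/4*z - 5/4 to the basis.

The other S-polynomials (S(f_1,g_3), S(f_2,g_3)) all reduce to 0 modulo the current basis, so we have a Gröbner basis.
Inter-reduce: drop elements whose leading term is divisible by another's, tail-reduce, and make monic.
Reduced Gröbner basis: {x*y - 3*z - 3, z**2 + 17/12*z + 5/12}.

Buchberger on the second generating set:
h_1 = -x*y + 3*z + 3, LT = x*y.
h_2 = 32*x*y*z + 42*z + 39, LT = x*y*z.

S(h_1,h_2): lcm = x*y*z. S = -3*z**2 - 69/16*z - 39/32.
  leading term z**2: no divisor's leading term divides it; move -3*z**2 to the remainder.
  leading term z: no divisor's leading term divides it; move -69/16*z to the remainder.
  leading term 1: no divisor's leading term divides it; move -39/32 to the remainder.
  remainder -3*z**2 - 69/16*z - 39/32 ≠ 0; add k_3 = -3*z**2 - 69/16*z - 39/32 to the basis.

The other S-polynomials (S(h_1,k_3), S(h_2,k_3)) all reduce to 0 modulo the current basis, so we have a Gröbner basis.
Inter-reduce: drop elements whose leading term is divisible by another's, tail-reduce, and make monic.
Reduced Gröbner basis: {x*y - 3*z - 3, z**2 + 23/16*z + 13/32}.

Since the reduced bases disagree, the two ideals are not the same.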